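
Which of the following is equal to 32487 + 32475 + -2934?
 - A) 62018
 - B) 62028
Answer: B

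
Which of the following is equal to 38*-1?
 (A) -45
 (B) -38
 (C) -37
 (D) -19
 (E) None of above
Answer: B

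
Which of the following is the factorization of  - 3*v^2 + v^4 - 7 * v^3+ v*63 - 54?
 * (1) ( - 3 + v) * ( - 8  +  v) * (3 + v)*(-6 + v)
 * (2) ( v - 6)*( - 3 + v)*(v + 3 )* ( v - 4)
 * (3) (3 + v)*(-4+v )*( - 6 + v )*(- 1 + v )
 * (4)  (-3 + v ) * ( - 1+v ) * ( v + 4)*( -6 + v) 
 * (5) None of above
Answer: 5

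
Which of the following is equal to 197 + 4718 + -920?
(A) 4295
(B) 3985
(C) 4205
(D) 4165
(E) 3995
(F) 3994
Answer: E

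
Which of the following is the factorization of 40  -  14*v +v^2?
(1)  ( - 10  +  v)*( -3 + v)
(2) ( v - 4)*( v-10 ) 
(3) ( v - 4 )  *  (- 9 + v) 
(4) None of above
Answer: 2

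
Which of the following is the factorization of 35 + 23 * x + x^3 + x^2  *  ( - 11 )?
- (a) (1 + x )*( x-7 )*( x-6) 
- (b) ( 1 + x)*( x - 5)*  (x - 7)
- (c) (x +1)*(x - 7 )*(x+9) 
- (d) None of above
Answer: b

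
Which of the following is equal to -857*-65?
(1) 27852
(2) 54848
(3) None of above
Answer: 3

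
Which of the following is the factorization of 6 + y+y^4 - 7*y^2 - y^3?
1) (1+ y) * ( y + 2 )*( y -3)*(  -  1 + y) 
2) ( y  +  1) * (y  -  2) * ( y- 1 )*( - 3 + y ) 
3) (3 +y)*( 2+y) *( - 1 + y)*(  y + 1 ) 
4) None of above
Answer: 1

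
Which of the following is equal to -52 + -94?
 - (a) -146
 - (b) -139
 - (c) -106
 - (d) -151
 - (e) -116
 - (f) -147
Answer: a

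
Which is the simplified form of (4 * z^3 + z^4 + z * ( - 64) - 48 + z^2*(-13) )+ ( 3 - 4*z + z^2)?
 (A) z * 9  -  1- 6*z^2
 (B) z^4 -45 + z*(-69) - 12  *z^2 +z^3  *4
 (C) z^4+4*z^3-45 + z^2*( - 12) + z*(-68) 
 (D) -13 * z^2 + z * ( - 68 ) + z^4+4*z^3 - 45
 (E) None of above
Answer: C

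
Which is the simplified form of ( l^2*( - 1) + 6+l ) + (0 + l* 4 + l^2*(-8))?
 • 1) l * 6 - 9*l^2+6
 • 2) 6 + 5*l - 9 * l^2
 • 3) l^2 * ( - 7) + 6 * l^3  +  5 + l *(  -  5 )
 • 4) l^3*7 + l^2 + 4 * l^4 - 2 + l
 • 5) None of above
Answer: 2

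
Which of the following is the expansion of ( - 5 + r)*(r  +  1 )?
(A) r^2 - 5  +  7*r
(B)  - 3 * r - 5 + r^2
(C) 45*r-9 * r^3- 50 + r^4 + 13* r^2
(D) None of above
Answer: D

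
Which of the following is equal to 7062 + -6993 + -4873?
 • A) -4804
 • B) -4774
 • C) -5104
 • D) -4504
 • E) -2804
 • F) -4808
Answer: A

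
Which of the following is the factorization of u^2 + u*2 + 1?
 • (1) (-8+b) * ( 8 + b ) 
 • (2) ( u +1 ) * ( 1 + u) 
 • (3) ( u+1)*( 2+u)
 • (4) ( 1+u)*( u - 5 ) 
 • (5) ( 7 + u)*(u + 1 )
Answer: 2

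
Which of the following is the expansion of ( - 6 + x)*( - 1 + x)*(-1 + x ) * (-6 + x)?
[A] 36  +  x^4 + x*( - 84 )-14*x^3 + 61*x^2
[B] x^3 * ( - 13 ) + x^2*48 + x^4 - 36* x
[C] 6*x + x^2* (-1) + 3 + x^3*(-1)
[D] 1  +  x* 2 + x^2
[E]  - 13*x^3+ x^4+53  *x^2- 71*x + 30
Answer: A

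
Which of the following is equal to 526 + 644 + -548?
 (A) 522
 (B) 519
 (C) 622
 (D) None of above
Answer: C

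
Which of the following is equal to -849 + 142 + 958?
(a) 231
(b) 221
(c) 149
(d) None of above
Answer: d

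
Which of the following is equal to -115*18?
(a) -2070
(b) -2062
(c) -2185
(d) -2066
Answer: a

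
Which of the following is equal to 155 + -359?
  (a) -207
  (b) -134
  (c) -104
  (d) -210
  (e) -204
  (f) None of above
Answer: e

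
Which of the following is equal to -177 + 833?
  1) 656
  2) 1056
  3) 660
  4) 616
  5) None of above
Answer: 1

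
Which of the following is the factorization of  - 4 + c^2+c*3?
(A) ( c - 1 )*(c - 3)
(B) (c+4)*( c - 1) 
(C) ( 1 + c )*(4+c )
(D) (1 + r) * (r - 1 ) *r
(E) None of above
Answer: B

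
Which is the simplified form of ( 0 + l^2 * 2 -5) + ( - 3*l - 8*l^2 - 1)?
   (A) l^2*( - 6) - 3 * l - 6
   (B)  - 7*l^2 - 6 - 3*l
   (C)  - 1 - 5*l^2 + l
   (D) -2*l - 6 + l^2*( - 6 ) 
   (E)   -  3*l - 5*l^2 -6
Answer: A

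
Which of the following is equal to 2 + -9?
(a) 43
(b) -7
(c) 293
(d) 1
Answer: b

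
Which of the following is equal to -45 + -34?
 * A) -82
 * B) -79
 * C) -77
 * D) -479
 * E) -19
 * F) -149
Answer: B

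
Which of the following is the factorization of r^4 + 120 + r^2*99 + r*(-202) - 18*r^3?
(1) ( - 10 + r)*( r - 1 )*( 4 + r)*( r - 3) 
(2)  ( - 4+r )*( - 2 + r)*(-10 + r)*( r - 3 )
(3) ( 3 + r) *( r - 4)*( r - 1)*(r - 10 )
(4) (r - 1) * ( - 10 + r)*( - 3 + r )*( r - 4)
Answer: 4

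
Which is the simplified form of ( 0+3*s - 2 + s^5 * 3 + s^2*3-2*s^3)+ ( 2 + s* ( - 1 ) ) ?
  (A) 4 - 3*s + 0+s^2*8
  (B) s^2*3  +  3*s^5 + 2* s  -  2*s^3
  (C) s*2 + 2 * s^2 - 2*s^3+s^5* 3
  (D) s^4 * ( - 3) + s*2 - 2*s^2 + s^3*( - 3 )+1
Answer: B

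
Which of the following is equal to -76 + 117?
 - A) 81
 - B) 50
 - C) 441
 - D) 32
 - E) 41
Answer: E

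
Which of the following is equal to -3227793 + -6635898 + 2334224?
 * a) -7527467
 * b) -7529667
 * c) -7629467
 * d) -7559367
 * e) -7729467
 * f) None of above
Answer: f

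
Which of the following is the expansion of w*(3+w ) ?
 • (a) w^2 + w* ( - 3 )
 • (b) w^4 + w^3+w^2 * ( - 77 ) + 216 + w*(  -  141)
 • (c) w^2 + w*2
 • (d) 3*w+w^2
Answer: d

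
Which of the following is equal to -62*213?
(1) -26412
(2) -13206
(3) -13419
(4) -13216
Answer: 2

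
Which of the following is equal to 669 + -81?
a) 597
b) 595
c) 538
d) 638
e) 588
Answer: e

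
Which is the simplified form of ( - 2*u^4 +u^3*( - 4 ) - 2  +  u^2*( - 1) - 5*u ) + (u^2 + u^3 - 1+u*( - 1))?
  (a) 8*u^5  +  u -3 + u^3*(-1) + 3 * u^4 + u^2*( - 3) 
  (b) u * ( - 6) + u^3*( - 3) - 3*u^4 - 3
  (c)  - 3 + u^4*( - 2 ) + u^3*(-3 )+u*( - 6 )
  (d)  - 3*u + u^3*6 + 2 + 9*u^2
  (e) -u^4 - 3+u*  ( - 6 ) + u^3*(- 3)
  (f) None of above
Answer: c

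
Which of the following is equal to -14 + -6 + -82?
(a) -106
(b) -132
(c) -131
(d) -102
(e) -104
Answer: d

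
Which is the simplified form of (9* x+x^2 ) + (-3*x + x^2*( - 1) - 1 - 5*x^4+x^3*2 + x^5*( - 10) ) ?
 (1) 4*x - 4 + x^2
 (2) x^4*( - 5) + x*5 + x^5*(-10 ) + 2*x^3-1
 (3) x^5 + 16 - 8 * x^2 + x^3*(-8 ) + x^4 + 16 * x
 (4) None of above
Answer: 4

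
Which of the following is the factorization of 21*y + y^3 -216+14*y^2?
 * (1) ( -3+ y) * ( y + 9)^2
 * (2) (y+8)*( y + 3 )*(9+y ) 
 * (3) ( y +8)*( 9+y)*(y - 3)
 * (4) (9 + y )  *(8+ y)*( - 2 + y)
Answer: 3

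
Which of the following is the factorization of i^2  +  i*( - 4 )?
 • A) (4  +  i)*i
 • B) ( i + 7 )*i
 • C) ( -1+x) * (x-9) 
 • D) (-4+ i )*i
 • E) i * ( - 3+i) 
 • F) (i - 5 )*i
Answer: D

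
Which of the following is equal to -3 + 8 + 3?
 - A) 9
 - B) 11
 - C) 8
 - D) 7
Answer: C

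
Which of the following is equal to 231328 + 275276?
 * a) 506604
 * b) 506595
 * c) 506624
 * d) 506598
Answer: a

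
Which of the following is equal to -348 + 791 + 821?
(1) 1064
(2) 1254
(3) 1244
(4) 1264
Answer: 4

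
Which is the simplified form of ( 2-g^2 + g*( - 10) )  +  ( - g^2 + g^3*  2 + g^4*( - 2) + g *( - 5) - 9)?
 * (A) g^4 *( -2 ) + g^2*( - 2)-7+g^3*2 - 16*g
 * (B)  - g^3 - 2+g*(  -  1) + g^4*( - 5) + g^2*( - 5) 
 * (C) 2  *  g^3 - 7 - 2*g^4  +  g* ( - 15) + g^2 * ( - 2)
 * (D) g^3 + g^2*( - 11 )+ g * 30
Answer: C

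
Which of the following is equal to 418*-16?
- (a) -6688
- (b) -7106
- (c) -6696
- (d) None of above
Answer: a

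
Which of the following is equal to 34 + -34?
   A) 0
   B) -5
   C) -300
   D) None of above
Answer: A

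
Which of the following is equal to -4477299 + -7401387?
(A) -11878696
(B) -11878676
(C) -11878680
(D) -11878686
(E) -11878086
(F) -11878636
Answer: D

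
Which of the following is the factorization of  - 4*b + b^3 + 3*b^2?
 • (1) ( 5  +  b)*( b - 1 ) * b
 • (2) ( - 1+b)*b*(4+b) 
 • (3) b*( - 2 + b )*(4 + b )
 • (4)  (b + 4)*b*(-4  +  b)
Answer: 2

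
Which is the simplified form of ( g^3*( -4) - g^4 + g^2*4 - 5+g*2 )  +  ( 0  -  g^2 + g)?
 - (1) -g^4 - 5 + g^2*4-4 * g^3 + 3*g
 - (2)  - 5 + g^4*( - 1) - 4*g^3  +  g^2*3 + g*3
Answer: 2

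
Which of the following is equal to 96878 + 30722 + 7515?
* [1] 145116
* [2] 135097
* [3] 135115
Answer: 3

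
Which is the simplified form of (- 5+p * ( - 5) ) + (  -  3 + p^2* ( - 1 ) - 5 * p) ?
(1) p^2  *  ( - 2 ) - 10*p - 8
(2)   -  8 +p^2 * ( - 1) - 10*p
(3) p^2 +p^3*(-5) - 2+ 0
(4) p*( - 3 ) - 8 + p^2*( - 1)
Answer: 2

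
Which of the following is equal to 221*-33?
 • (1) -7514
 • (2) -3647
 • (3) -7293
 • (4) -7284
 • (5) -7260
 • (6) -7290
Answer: 3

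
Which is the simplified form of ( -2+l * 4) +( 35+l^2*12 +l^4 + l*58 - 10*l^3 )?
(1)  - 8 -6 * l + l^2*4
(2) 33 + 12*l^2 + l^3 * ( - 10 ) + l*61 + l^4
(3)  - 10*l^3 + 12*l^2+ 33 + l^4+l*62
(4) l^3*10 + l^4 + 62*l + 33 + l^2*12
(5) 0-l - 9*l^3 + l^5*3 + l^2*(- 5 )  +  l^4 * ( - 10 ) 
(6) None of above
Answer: 3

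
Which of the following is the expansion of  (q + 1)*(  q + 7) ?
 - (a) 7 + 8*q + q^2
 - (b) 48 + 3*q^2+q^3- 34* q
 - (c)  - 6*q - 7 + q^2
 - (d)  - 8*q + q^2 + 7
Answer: a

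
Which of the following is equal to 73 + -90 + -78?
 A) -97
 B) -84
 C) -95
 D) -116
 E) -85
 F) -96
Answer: C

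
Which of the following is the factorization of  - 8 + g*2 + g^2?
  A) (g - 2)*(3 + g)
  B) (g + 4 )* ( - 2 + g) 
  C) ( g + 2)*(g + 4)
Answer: B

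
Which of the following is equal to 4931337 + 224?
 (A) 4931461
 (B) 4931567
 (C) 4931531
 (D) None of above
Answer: D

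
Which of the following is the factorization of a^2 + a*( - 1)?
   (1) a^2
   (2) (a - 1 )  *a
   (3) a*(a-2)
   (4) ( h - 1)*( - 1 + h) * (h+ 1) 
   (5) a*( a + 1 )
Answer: 2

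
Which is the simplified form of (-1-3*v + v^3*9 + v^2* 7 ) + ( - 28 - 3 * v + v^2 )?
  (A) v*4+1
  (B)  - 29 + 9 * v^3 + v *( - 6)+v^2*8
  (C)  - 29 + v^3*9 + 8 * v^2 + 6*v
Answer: B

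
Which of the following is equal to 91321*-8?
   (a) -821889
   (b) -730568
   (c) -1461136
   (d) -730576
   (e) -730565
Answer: b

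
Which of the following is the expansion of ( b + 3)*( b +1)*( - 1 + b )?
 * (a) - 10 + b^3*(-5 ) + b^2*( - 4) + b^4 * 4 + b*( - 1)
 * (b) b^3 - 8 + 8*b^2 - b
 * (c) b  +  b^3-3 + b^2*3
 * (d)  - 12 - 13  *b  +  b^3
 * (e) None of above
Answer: e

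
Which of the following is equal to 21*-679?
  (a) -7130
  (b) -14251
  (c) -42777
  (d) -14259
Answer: d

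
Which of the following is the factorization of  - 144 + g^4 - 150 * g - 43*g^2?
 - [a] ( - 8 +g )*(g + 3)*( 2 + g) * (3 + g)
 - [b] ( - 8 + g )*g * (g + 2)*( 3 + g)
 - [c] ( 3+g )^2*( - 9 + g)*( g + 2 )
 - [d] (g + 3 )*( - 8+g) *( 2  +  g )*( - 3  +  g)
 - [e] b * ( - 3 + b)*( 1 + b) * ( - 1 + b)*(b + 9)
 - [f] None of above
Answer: a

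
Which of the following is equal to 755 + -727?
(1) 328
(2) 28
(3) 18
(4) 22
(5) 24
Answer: 2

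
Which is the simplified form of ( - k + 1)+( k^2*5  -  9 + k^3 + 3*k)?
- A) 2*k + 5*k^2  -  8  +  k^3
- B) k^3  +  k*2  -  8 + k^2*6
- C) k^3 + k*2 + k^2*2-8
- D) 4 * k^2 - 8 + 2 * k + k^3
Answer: A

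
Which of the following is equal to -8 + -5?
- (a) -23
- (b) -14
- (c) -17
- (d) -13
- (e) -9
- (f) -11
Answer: d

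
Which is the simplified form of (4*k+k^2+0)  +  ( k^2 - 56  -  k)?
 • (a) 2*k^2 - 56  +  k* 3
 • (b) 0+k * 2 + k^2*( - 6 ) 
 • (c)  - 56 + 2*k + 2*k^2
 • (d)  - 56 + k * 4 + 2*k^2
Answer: a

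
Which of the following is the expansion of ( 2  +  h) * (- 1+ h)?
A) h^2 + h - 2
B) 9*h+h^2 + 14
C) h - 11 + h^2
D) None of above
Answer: A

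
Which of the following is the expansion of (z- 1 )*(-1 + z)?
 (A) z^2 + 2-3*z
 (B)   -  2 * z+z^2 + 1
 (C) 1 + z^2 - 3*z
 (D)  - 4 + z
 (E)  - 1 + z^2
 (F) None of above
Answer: B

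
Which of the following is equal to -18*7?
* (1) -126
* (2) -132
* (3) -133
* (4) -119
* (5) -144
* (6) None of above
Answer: 1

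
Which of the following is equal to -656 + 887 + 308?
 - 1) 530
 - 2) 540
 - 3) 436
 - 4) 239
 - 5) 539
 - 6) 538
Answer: 5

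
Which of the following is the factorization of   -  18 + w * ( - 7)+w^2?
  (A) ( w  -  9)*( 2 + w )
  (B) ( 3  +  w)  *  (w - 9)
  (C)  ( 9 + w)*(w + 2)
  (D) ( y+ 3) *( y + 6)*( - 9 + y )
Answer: A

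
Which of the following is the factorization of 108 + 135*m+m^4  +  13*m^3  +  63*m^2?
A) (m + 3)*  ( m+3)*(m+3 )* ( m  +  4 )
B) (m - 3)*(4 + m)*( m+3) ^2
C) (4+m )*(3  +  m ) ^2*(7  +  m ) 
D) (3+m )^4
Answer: A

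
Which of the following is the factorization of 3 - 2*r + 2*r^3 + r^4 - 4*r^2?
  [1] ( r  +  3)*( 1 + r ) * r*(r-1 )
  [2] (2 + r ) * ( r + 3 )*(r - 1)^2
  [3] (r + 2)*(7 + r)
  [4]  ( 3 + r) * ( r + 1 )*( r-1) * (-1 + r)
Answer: 4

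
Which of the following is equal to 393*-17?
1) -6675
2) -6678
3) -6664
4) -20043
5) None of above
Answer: 5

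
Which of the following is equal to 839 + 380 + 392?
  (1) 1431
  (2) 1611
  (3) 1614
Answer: 2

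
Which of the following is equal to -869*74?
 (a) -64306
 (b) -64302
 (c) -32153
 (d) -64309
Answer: a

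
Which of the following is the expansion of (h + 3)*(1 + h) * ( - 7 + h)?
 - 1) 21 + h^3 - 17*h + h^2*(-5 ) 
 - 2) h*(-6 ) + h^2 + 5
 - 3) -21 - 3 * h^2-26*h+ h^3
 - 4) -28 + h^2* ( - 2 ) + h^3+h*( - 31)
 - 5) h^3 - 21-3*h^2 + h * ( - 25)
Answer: 5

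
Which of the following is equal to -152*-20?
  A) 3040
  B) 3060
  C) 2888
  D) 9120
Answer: A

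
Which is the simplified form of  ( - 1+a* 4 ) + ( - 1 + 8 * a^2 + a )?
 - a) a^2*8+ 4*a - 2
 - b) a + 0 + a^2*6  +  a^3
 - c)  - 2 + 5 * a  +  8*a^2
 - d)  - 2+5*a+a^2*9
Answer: c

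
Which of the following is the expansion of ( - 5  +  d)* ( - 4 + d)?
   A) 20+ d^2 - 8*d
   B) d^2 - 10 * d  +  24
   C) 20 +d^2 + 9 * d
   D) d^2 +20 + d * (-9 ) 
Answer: D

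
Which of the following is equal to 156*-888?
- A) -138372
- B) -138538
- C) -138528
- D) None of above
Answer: C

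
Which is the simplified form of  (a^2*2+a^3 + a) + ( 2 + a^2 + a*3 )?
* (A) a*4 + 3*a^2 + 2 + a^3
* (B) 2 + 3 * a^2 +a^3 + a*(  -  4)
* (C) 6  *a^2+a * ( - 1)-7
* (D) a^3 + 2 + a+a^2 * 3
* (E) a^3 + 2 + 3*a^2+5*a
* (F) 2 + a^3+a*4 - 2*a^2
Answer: A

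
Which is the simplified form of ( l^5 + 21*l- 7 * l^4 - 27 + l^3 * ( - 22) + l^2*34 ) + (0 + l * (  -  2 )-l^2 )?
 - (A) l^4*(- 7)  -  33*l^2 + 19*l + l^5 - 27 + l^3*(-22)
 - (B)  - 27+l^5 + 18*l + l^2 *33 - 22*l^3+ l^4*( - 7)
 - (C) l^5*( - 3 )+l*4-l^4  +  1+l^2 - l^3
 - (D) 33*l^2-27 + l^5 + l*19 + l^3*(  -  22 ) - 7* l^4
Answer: D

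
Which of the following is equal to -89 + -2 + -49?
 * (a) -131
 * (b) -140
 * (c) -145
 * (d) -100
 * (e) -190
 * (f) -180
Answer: b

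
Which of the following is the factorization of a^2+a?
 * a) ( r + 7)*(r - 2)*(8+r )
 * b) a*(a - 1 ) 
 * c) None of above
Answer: c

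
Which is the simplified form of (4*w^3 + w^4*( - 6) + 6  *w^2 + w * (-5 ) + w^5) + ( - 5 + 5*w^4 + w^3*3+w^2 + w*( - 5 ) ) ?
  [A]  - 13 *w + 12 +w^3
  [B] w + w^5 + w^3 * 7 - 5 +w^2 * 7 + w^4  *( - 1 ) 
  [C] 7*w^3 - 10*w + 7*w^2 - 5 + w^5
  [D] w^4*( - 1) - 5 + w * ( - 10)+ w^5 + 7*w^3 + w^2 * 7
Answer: D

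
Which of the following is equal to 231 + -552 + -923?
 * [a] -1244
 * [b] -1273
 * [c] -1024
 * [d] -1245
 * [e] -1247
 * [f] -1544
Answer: a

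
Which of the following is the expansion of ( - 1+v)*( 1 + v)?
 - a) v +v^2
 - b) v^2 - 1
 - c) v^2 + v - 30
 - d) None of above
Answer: b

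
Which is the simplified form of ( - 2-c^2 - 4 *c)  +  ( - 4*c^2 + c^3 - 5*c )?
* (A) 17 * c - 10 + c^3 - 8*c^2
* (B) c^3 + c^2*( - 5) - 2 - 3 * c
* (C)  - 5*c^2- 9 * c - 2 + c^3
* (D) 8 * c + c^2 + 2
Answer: C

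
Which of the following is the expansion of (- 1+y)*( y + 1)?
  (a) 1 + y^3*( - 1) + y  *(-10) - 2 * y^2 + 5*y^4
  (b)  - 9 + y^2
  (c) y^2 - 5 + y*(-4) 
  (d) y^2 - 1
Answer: d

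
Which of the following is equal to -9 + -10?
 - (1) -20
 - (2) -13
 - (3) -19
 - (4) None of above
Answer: 3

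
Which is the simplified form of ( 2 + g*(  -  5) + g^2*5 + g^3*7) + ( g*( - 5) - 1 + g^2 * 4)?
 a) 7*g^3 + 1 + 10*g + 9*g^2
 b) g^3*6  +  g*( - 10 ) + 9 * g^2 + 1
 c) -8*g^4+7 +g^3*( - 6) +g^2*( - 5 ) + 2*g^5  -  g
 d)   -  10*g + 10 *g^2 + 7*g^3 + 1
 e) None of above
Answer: e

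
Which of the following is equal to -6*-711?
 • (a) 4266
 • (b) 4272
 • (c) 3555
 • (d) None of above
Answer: a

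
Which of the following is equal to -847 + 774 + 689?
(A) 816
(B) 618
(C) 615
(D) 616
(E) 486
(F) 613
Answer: D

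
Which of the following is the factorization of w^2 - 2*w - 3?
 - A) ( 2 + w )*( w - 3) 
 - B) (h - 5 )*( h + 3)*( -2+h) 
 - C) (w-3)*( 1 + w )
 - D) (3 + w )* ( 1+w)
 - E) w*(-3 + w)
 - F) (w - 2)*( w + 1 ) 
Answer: C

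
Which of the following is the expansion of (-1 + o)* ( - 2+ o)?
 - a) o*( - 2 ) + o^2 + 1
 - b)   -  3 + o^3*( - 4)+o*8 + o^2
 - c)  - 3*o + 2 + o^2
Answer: c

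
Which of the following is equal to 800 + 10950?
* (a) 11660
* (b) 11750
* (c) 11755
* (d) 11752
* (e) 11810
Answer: b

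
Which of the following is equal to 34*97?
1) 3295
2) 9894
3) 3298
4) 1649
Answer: 3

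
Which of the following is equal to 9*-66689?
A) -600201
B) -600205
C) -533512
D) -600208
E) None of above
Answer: A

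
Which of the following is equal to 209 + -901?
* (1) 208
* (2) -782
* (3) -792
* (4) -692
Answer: 4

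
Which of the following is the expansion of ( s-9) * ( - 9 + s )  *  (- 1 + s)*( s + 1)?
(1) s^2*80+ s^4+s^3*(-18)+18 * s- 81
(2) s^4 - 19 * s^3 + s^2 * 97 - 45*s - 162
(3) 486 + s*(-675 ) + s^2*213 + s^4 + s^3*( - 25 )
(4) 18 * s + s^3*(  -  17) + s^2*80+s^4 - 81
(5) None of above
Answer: 1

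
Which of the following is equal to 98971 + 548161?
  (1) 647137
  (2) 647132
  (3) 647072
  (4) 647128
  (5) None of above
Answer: 2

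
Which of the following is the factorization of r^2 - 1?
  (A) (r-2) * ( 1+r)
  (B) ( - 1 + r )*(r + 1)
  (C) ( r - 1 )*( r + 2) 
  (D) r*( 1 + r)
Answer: B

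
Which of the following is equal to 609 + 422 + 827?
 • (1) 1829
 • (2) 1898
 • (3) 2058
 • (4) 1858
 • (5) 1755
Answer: 4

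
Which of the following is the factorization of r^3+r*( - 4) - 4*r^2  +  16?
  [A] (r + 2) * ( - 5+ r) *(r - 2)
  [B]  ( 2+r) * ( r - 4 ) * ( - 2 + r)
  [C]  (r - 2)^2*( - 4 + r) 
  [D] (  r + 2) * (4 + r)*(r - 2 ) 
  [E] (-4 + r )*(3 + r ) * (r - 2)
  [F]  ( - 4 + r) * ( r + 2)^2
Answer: B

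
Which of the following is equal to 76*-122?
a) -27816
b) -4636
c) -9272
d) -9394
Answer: c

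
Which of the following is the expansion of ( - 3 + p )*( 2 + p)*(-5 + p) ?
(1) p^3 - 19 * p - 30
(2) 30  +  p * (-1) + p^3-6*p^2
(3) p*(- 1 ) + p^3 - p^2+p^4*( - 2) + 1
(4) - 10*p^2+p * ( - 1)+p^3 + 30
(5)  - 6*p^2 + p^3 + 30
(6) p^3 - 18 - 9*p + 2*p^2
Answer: 2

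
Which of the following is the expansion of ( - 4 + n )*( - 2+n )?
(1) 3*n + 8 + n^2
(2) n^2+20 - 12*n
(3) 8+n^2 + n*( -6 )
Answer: 3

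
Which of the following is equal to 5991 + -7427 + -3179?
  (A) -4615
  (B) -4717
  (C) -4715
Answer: A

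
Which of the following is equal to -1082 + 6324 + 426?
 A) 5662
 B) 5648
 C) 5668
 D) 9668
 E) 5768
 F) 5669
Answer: C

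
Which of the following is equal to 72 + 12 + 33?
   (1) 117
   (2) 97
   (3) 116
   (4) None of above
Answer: 1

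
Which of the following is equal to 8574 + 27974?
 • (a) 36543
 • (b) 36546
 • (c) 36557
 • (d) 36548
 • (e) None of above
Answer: d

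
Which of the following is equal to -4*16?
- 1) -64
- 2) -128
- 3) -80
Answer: 1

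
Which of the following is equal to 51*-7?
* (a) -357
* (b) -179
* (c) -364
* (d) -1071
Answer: a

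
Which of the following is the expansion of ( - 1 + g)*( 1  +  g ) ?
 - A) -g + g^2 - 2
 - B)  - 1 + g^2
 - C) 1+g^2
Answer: B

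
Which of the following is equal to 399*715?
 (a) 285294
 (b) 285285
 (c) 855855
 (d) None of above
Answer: b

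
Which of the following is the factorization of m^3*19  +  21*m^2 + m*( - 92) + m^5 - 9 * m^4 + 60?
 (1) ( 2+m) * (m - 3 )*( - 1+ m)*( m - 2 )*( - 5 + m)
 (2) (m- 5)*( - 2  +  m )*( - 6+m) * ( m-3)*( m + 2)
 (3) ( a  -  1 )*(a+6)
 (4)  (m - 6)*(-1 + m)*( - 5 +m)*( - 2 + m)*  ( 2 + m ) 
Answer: 1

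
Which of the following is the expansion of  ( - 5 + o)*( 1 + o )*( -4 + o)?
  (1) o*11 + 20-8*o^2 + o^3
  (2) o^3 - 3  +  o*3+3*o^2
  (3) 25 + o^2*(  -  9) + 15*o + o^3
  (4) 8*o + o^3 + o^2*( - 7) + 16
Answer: 1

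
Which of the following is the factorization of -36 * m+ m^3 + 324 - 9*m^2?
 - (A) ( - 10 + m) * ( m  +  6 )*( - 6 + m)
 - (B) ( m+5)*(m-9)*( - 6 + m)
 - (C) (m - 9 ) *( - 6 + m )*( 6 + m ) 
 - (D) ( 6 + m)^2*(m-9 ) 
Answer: C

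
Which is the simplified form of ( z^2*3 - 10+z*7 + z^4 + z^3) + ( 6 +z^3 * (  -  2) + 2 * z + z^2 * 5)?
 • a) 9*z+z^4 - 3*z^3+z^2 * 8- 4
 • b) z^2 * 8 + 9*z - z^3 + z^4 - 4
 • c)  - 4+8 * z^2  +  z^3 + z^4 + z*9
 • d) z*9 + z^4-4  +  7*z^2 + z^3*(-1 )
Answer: b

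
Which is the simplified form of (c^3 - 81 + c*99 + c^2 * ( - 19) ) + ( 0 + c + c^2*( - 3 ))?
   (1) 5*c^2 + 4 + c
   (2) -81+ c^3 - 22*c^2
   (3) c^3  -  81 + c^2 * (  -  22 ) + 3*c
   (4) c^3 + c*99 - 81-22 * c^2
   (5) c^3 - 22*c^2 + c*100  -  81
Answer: 5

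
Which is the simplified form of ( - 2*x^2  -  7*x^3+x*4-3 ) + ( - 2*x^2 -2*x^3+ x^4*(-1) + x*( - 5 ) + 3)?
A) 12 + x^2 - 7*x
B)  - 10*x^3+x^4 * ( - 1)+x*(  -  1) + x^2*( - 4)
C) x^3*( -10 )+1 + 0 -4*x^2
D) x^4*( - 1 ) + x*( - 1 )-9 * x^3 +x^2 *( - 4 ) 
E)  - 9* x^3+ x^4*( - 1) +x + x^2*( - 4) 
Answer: D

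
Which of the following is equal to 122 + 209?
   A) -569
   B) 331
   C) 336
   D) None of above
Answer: B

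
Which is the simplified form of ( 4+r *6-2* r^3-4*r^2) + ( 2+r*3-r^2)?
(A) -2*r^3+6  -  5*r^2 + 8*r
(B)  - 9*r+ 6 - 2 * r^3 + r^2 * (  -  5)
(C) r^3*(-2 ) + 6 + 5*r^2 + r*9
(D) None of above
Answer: D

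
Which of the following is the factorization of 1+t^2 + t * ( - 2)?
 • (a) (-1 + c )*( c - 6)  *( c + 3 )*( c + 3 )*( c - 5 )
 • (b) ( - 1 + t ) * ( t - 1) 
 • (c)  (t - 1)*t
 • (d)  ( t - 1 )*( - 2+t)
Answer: b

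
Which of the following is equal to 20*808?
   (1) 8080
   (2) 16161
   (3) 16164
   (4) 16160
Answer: 4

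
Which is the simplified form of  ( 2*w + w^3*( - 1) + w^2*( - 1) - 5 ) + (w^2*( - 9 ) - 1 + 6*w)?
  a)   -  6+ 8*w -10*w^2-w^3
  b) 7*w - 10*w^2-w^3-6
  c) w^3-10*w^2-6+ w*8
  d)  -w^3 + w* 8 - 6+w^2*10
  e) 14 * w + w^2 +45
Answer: a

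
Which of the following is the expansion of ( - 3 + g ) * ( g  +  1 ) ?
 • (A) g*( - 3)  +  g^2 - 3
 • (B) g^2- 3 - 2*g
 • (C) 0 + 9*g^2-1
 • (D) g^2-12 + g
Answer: B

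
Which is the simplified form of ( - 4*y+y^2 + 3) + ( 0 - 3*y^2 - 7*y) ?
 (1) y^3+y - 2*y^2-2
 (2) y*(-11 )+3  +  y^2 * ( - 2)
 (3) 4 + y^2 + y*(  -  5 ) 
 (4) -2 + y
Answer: 2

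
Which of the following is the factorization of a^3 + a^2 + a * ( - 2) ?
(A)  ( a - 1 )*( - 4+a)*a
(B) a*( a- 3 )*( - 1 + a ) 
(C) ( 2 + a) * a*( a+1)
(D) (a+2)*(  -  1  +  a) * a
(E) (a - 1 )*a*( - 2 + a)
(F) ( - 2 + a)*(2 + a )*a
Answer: D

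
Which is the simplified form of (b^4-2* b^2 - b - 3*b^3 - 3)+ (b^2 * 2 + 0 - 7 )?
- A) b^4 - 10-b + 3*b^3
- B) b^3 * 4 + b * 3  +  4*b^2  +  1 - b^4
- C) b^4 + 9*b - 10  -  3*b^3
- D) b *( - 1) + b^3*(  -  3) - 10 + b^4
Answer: D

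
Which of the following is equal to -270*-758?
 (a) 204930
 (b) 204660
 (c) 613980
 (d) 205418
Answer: b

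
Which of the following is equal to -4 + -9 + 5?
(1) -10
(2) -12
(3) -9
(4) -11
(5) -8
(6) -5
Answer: 5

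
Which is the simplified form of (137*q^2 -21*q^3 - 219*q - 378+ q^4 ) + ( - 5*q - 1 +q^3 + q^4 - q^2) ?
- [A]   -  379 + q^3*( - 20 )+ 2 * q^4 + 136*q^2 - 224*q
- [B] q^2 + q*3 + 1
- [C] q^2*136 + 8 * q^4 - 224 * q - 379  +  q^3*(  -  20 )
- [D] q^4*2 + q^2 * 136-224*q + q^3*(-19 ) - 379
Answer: A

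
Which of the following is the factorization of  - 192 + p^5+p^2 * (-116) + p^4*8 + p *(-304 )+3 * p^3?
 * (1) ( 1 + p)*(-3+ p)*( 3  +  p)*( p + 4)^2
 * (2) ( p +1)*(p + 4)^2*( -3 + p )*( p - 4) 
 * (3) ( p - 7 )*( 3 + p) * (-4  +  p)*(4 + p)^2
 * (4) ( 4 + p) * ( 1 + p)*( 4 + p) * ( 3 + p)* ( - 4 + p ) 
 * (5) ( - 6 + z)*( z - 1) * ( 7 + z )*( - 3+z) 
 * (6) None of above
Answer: 4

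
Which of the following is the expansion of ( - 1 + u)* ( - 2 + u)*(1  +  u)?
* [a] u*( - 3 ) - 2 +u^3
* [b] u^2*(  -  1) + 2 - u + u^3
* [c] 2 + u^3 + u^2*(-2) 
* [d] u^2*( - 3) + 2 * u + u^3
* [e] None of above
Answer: e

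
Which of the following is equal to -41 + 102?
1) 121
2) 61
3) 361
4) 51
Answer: 2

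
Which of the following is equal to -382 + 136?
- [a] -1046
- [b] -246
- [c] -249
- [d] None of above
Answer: b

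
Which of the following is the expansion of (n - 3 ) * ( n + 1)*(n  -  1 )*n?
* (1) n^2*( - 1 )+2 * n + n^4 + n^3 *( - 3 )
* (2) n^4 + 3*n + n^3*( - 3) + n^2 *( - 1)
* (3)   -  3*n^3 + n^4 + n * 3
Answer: 2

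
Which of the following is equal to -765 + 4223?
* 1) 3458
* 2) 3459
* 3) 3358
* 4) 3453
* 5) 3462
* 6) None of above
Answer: 1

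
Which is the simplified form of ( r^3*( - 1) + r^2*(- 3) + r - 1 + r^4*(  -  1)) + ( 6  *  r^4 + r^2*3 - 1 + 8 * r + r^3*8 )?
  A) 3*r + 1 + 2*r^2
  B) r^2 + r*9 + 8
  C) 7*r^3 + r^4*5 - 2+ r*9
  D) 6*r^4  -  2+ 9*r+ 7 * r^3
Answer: C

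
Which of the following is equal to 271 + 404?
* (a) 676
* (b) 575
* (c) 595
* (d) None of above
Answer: d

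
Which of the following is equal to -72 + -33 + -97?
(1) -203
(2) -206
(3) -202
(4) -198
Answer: 3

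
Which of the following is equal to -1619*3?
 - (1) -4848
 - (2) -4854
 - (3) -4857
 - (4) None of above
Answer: 3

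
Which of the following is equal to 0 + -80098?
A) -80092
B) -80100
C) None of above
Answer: C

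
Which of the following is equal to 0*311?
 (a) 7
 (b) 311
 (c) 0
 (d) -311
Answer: c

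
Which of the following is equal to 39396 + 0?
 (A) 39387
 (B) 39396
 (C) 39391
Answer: B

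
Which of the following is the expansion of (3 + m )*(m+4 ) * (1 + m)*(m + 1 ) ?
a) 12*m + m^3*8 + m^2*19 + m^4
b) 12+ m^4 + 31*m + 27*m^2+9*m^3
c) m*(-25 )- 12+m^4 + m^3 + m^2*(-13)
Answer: b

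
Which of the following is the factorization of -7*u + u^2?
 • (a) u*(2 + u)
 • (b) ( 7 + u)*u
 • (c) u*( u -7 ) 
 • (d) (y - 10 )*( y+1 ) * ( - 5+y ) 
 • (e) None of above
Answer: c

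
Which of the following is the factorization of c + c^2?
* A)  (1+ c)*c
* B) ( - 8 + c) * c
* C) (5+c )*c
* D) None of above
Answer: A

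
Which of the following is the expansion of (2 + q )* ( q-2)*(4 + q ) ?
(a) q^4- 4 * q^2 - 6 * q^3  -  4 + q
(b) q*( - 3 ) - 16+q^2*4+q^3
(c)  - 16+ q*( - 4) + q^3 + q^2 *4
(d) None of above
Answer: c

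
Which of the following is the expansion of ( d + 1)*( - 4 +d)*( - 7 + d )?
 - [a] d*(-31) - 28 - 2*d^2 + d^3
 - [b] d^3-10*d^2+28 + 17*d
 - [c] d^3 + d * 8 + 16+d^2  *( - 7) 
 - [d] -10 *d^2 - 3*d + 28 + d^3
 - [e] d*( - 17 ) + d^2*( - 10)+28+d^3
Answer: b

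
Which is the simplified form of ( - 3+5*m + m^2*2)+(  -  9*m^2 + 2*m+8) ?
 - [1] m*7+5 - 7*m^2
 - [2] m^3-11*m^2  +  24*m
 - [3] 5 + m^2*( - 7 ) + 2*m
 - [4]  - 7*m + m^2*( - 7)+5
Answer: 1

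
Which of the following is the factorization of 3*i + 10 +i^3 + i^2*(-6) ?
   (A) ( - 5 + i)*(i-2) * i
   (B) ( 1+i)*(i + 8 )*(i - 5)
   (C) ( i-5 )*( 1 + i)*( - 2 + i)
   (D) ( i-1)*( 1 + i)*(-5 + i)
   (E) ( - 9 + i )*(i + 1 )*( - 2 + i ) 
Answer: C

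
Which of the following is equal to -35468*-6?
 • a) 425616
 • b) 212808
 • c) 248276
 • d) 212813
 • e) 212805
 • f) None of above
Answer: b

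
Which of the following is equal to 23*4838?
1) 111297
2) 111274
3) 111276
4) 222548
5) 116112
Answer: 2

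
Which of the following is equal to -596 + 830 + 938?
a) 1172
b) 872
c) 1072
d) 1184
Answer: a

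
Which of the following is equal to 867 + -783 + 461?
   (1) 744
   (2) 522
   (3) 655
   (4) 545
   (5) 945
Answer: 4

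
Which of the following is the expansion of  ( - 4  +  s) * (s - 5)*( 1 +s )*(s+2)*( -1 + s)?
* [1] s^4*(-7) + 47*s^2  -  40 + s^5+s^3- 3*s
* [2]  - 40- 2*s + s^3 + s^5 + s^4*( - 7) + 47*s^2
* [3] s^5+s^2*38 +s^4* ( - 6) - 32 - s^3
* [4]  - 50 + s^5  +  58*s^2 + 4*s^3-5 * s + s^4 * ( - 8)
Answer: 2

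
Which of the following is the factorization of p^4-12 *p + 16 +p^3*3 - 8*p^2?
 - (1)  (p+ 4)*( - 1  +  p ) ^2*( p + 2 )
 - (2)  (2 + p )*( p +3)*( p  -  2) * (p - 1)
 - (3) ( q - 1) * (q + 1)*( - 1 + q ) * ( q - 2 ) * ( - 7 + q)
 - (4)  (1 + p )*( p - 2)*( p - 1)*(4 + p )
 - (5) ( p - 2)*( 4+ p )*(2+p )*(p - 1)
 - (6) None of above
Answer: 5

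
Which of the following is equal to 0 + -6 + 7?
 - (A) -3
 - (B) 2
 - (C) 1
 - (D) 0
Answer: C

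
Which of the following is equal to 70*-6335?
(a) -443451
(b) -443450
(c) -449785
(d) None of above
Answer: b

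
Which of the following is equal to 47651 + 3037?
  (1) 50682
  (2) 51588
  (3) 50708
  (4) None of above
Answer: 4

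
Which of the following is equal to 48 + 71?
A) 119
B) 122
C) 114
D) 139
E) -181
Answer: A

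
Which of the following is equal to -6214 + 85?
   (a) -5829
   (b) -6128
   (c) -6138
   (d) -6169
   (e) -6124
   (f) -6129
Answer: f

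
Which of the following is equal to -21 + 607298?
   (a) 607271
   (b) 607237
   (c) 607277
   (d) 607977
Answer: c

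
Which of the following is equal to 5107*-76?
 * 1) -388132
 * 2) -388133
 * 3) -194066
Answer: 1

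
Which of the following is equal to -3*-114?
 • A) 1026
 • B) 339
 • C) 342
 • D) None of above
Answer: C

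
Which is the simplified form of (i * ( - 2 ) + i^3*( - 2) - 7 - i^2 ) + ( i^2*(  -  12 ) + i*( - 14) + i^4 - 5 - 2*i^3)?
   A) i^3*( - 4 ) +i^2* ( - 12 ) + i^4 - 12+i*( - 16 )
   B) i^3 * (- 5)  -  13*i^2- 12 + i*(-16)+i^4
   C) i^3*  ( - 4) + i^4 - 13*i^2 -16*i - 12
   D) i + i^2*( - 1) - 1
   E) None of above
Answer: C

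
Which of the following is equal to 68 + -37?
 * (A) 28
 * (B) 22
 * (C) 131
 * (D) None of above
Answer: D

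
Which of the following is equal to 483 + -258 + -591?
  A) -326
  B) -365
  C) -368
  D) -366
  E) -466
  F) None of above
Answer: D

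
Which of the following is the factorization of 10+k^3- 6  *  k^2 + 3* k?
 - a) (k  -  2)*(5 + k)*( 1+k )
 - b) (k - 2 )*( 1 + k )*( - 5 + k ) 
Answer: b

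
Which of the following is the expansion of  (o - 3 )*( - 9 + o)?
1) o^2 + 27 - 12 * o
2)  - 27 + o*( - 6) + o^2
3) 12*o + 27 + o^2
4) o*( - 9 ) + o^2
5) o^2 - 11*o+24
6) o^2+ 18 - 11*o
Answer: 1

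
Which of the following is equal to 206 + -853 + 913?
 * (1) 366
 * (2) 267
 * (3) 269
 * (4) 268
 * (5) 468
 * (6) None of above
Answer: 6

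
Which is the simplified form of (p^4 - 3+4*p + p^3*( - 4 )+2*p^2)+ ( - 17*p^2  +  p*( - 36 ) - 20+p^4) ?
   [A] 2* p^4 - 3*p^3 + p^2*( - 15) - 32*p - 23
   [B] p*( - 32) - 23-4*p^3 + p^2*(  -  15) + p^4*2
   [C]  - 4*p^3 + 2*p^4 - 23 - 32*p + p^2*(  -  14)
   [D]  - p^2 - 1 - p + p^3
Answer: B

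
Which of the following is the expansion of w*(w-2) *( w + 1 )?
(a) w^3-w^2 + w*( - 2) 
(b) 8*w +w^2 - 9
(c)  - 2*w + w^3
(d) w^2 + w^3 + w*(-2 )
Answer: a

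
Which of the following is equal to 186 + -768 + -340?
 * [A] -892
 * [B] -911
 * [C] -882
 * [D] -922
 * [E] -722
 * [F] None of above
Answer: D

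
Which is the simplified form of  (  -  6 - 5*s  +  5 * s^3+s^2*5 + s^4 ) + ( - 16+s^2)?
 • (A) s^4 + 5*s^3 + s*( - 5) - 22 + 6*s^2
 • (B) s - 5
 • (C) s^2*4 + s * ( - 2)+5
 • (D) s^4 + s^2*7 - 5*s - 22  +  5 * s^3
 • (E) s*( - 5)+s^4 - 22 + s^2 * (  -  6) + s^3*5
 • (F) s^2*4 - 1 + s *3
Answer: A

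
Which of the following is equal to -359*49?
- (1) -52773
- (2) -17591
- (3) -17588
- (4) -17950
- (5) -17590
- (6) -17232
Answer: 2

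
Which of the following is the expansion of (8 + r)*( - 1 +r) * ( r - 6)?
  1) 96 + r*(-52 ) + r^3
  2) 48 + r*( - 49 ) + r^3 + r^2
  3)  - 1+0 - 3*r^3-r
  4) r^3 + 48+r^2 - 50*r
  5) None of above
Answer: 4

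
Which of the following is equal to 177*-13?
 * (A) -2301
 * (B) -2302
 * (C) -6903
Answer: A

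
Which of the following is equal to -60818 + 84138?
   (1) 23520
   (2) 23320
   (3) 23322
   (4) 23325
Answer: 2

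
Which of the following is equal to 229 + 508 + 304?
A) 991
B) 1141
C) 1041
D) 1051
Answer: C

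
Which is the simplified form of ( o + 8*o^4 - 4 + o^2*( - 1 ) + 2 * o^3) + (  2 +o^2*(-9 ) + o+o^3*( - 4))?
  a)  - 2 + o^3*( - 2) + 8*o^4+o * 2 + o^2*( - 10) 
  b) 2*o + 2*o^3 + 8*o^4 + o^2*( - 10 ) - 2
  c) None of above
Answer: a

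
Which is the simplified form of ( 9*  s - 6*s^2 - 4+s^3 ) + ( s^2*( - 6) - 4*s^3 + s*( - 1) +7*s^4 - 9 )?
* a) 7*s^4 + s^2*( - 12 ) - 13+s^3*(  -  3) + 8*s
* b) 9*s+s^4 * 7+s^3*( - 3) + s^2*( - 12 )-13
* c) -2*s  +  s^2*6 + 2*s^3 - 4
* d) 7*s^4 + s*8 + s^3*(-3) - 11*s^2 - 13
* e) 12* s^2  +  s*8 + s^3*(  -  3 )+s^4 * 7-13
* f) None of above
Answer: a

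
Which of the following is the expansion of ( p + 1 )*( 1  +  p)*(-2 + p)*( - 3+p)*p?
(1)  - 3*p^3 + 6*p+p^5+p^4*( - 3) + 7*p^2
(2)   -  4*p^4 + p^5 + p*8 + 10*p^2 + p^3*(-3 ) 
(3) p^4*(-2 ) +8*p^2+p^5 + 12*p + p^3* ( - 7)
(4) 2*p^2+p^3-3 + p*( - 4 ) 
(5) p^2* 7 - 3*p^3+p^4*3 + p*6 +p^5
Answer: 1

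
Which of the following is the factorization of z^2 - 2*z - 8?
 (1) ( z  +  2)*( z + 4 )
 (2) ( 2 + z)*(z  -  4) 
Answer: 2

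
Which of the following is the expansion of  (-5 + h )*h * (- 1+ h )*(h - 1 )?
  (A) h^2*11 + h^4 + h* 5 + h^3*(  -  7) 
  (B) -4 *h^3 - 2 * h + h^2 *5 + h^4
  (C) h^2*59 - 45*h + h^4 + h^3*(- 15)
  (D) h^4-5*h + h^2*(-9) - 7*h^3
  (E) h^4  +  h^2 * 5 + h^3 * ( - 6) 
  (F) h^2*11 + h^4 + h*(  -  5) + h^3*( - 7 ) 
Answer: F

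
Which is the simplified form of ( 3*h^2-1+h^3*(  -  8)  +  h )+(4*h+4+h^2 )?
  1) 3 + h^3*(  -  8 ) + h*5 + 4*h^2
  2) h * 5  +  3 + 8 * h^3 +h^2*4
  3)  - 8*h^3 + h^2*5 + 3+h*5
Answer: 1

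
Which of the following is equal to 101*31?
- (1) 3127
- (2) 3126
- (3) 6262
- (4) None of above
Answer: 4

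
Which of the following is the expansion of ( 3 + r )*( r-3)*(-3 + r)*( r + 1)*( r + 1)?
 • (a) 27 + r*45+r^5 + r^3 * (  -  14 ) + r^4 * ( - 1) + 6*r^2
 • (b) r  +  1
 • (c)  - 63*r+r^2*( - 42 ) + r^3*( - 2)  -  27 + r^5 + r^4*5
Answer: a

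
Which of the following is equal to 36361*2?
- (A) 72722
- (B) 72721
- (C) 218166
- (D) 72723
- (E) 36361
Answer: A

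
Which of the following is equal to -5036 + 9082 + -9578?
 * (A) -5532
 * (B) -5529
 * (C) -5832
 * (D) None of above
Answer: A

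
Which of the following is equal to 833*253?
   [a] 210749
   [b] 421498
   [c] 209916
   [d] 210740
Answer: a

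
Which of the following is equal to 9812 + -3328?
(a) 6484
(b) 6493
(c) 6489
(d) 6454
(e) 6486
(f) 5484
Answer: a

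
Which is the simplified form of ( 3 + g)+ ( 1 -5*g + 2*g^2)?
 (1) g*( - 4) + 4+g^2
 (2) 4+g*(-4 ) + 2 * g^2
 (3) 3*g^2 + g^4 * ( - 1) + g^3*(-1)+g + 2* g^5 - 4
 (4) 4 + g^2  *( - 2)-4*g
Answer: 2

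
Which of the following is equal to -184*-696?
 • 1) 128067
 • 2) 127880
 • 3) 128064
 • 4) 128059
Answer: 3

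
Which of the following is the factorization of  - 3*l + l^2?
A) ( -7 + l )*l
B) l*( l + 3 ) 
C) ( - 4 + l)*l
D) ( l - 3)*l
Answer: D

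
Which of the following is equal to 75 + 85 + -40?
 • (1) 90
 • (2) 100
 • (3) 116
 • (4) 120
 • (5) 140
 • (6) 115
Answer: 4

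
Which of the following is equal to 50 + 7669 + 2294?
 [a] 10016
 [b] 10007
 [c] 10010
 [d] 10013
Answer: d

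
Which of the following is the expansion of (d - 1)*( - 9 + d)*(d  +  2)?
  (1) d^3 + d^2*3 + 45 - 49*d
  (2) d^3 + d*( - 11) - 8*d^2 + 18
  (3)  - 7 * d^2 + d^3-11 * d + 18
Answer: 2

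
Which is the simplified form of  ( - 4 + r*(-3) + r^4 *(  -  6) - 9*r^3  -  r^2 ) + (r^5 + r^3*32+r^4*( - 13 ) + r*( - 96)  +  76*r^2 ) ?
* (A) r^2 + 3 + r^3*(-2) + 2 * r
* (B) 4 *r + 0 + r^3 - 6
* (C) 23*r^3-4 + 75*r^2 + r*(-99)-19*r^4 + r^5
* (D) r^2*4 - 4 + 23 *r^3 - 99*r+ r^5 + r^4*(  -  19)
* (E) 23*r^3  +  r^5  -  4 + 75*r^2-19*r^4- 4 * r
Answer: C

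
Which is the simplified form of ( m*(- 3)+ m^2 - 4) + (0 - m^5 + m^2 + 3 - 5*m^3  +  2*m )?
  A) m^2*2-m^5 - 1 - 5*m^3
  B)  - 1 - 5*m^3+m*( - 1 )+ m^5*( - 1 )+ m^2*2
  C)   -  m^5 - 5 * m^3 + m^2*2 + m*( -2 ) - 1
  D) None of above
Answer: B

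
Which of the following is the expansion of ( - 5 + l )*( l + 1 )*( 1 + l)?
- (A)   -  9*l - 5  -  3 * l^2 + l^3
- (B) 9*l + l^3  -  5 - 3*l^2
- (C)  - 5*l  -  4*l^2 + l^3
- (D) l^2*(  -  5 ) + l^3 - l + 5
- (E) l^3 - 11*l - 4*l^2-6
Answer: A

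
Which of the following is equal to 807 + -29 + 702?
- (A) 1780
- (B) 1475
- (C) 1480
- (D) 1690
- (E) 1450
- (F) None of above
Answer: C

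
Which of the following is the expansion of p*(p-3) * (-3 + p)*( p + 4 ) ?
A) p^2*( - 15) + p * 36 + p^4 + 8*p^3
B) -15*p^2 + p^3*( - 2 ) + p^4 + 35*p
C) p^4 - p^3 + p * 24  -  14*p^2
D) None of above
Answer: D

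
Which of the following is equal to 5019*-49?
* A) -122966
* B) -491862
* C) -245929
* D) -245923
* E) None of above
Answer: E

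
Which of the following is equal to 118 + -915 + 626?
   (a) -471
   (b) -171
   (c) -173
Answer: b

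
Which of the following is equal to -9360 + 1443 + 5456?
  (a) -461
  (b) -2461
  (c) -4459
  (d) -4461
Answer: b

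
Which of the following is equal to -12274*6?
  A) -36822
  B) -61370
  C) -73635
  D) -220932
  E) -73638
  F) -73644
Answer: F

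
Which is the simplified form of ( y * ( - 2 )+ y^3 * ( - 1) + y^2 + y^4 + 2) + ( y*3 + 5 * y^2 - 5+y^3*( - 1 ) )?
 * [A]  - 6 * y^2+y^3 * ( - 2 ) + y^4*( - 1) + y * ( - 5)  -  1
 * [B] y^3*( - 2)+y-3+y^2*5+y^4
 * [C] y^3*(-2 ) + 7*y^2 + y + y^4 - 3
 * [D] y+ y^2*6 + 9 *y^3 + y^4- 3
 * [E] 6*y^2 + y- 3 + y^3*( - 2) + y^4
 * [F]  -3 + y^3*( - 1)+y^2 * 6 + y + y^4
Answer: E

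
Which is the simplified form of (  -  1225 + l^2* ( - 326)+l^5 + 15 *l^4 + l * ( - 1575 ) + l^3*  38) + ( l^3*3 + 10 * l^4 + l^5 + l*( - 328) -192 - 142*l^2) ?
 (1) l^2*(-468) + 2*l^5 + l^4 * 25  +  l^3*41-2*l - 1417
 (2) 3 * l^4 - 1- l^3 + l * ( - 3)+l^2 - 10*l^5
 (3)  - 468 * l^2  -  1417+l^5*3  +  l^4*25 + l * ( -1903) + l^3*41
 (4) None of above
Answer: 4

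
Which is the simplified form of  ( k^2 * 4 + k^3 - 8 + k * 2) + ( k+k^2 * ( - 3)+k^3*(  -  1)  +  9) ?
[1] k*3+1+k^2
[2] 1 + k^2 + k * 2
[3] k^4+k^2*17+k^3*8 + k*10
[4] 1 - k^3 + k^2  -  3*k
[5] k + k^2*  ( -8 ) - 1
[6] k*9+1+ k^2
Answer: 1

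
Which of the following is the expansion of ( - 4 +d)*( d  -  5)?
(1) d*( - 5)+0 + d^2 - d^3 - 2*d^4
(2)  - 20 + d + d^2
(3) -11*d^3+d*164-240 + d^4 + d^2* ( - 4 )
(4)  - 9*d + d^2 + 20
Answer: 4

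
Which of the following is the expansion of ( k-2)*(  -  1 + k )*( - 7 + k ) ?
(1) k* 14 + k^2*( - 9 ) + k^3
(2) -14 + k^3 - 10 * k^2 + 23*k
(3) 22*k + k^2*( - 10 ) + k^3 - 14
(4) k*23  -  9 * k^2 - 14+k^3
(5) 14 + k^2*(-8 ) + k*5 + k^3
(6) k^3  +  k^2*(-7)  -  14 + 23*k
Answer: 2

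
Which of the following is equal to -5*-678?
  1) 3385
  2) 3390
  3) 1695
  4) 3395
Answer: 2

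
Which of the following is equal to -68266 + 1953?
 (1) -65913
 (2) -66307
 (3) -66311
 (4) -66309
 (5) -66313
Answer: 5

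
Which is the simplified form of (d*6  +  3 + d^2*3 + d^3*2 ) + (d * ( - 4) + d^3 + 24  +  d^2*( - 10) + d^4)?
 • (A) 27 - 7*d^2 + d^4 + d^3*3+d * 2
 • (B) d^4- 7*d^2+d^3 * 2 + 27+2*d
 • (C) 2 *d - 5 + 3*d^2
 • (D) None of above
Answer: A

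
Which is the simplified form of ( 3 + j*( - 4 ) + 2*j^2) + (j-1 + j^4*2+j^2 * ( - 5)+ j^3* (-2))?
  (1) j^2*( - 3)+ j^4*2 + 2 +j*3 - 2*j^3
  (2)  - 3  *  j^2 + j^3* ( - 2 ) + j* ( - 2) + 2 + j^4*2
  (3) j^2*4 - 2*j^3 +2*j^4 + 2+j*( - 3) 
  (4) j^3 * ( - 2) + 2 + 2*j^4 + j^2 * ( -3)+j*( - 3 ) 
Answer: 4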